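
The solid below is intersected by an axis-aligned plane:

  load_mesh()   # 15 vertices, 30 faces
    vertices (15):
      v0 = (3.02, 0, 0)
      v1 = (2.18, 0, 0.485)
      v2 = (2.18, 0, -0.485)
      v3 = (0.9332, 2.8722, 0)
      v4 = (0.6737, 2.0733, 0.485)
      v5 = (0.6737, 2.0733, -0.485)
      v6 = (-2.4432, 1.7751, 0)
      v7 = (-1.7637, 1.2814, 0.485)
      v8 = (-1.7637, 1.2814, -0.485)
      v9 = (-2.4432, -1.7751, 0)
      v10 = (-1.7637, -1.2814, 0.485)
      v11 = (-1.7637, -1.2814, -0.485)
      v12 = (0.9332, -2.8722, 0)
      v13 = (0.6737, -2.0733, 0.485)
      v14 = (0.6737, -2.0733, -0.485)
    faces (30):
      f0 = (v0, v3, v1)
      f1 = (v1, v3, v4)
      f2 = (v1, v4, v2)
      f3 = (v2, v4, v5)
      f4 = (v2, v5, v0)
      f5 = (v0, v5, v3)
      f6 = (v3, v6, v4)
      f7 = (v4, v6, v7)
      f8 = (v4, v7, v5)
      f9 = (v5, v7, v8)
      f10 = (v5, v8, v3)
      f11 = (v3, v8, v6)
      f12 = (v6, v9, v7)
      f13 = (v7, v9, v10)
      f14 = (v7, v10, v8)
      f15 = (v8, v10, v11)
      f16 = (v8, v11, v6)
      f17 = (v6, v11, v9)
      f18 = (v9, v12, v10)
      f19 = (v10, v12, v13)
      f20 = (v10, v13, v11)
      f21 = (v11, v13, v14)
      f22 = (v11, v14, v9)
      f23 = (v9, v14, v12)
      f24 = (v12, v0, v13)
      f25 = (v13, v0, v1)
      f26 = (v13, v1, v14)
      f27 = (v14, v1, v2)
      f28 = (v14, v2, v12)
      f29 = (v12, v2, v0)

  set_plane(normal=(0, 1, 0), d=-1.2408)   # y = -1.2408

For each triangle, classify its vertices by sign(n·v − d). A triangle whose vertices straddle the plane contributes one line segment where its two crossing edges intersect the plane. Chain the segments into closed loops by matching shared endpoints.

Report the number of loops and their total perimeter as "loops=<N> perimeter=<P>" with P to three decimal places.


Straddling triangles (12 of 30):
  (v6,v9,v7) [+-+] → (-2.4432, -1.2408, 0)–(-2.32442, -1.2408, 0.0847818)  len=0.1459
  (v7,v9,v10) [+--] → (-2.32442, -1.2408, 0.0847818)–(-1.7637, -1.2408, 0.485)  len=0.6889
  (v7,v10,v8) [+-+] → (-1.7637, -1.2408, 0.485)–(-1.7637, -1.2408, 0.469633)  len=0.0154
  (v8,v10,v11) [+--] → (-1.7637, -1.2408, 0.469633)–(-1.7637, -1.2408, -0.485)  len=0.9546
  (v8,v11,v6) [+-+] → (-1.7637, -1.2408, -0.485)–(-1.77273, -1.2408, -0.478558)  len=0.0111
  (v6,v11,v9) [+--] → (-1.77273, -1.2408, -0.478558)–(-2.4432, -1.2408, 0)  len=0.8237
  (v12,v0,v13) [-+-] → (2.1185, -1.2408, 0)–(1.61582, -1.2408, 0.290256)  len=0.5805
  (v13,v0,v1) [-++] → (1.61582, -1.2408, 0.290256)–(1.27853, -1.2408, 0.485)  len=0.3895
  (v13,v1,v14) [-+-] → (1.27853, -1.2408, 0.485)–(1.27853, -1.2408, -0.0955122)  len=0.5805
  (v14,v1,v2) [-++] → (1.27853, -1.2408, -0.0955122)–(1.27853, -1.2408, -0.485)  len=0.3895
  (v14,v2,v12) [-+-] → (1.27853, -1.2408, -0.485)–(1.64138, -1.2408, -0.275478)  len=0.4190
  (v12,v2,v0) [-++] → (1.64138, -1.2408, -0.275478)–(2.1185, -1.2408, 0)  len=0.5509

Chained into 2 loop(s):
  loop 1: 6 segments, perimeter = 2.6397
  loop 2: 6 segments, perimeter = 2.9099
Total perimeter = 5.550

loops=2 perimeter=5.550


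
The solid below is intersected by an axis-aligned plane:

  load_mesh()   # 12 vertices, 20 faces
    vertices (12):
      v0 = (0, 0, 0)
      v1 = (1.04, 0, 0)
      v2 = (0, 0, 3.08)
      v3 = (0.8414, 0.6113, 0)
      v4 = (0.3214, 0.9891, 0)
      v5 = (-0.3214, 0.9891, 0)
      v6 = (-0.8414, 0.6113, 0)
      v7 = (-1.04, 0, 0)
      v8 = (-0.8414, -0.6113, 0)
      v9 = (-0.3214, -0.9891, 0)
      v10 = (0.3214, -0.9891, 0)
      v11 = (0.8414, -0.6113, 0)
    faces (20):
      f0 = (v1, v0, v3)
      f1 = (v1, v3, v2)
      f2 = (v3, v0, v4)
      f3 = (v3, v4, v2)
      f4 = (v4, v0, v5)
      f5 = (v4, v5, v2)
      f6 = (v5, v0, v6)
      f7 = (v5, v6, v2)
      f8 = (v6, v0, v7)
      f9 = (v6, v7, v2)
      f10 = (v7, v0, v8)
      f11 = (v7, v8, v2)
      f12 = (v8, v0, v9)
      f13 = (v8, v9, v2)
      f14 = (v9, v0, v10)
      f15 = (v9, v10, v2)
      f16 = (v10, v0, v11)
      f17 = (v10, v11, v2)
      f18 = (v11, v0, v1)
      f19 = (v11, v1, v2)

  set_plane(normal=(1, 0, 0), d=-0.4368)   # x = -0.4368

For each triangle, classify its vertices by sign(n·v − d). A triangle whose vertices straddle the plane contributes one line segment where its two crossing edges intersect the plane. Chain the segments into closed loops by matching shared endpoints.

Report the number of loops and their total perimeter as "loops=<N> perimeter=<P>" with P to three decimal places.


loops=1 perimeter=5.878

Straddling triangles (8 of 20):
  (v5,v0,v6) [++-] → (-0.4368, 0.317347, 0)–(-0.4368, 0.905257, 0)  len=0.5879
  (v5,v6,v2) [+-+] → (-0.4368, 0.905257, 0)–(-0.4368, 0.317347, 1.48106)  len=1.5935
  (v6,v0,v7) [-+-] → (-0.4368, 0.317347, 0)–(-0.4368, 0, 0)  len=0.3173
  (v6,v7,v2) [--+] → (-0.4368, 0, 1.7864)–(-0.4368, 0.317347, 1.48106)  len=0.4404
  (v7,v0,v8) [-+-] → (-0.4368, 0, 0)–(-0.4368, -0.317347, 0)  len=0.3173
  (v7,v8,v2) [--+] → (-0.4368, -0.317347, 1.48106)–(-0.4368, 0, 1.7864)  len=0.4404
  (v8,v0,v9) [-++] → (-0.4368, -0.317347, 0)–(-0.4368, -0.905257, 0)  len=0.5879
  (v8,v9,v2) [-++] → (-0.4368, -0.905257, 0)–(-0.4368, -0.317347, 1.48106)  len=1.5935

Chained into 1 loop(s):
  loop 1: 8 segments, perimeter = 5.8783
Total perimeter = 5.878


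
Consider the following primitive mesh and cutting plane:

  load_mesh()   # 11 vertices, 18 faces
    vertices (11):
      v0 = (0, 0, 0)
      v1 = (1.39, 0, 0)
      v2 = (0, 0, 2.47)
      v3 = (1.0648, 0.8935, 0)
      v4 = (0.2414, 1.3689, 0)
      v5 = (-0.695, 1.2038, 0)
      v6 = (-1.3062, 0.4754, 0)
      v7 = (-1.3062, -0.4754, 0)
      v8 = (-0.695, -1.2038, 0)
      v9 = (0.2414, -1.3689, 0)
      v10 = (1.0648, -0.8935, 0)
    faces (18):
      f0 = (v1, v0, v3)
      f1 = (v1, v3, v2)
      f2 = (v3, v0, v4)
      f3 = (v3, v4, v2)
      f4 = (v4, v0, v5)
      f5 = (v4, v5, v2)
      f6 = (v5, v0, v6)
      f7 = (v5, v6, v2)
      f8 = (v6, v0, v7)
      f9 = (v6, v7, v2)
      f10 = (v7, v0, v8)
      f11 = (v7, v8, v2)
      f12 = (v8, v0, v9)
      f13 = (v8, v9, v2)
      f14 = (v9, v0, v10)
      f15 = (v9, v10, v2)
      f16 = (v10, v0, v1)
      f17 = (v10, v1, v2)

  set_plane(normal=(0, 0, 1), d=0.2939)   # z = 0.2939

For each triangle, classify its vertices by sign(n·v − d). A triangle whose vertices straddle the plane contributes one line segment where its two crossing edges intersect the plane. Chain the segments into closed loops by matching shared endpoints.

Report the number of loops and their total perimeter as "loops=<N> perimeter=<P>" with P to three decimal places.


loops=1 perimeter=7.539

Straddling triangles (9 of 18):
  (v1,v3,v2) [--+] → (0.938102, 0.787184, 0.2939)–(1.22461, 0, 0.2939)  len=0.8377
  (v3,v4,v2) [--+] → (0.212676, 1.20602, 0.2939)–(0.938102, 0.787184, 0.2939)  len=0.8377
  (v4,v5,v2) [--+] → (-0.612303, 1.06056, 0.2939)–(0.212676, 1.20602, 0.2939)  len=0.8377
  (v5,v6,v2) [--+] → (-1.15078, 0.418833, 0.2939)–(-0.612303, 1.06056, 0.2939)  len=0.8377
  (v6,v7,v2) [--+] → (-1.15078, -0.418833, 0.2939)–(-1.15078, 0.418833, 0.2939)  len=0.8377
  (v7,v8,v2) [--+] → (-0.612303, -1.06056, 0.2939)–(-1.15078, -0.418833, 0.2939)  len=0.8377
  (v8,v9,v2) [--+] → (0.212676, -1.20602, 0.2939)–(-0.612303, -1.06056, 0.2939)  len=0.8377
  (v9,v10,v2) [--+] → (0.938102, -0.787184, 0.2939)–(0.212676, -1.20602, 0.2939)  len=0.8377
  (v10,v1,v2) [--+] → (1.22461, 0, 0.2939)–(0.938102, -0.787184, 0.2939)  len=0.8377

Chained into 1 loop(s):
  loop 1: 9 segments, perimeter = 7.5392
Total perimeter = 7.539


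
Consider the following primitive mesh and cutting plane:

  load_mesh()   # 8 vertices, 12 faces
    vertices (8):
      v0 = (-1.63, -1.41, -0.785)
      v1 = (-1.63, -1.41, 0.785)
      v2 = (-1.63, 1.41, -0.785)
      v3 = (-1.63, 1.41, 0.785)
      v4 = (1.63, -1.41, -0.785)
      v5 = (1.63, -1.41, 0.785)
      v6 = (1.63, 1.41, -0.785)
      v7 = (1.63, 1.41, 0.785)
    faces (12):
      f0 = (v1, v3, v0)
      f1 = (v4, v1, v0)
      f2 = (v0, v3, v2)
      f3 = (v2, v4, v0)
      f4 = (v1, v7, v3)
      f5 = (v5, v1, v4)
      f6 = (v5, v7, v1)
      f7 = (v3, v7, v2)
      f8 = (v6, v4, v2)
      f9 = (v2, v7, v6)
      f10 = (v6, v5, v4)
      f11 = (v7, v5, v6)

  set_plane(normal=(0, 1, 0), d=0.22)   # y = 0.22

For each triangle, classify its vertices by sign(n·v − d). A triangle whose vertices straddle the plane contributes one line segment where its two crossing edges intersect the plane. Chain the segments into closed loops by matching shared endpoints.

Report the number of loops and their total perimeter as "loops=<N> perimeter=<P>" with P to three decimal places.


loops=1 perimeter=9.660

Straddling triangles (8 of 12):
  (v1,v3,v0) [-+-] → (-1.63, 0.22, 0.785)–(-1.63, 0.22, 0.122482)  len=0.6625
  (v0,v3,v2) [-++] → (-1.63, 0.22, 0.122482)–(-1.63, 0.22, -0.785)  len=0.9075
  (v2,v4,v0) [+--] → (-0.254326, 0.22, -0.785)–(-1.63, 0.22, -0.785)  len=1.3757
  (v1,v7,v3) [-++] → (0.254326, 0.22, 0.785)–(-1.63, 0.22, 0.785)  len=1.8843
  (v5,v7,v1) [-+-] → (1.63, 0.22, 0.785)–(0.254326, 0.22, 0.785)  len=1.3757
  (v6,v4,v2) [+-+] → (1.63, 0.22, -0.785)–(-0.254326, 0.22, -0.785)  len=1.8843
  (v6,v5,v4) [+--] → (1.63, 0.22, -0.122482)–(1.63, 0.22, -0.785)  len=0.6625
  (v7,v5,v6) [+-+] → (1.63, 0.22, 0.785)–(1.63, 0.22, -0.122482)  len=0.9075

Chained into 1 loop(s):
  loop 1: 8 segments, perimeter = 9.6600
Total perimeter = 9.660


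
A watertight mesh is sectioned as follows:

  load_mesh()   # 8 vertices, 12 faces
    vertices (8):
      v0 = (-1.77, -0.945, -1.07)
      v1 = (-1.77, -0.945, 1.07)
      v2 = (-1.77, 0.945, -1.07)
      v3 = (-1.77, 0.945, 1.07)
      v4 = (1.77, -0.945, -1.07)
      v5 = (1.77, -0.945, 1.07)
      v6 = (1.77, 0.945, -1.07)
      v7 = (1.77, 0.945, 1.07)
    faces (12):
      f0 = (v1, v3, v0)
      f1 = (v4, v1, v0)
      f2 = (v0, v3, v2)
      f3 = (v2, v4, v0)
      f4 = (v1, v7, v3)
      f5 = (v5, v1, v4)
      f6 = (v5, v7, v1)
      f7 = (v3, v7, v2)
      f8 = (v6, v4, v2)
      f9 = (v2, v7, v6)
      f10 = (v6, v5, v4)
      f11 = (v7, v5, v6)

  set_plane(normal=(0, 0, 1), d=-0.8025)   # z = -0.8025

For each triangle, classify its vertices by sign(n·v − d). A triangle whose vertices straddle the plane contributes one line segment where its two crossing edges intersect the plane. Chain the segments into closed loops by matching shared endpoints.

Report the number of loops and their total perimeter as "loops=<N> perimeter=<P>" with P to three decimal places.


Straddling triangles (8 of 12):
  (v1,v3,v0) [++-] → (-1.77, -0.70875, -0.8025)–(-1.77, -0.945, -0.8025)  len=0.2363
  (v4,v1,v0) [-+-] → (1.3275, -0.945, -0.8025)–(-1.77, -0.945, -0.8025)  len=3.0975
  (v0,v3,v2) [-+-] → (-1.77, -0.70875, -0.8025)–(-1.77, 0.945, -0.8025)  len=1.6537
  (v5,v1,v4) [++-] → (1.3275, -0.945, -0.8025)–(1.77, -0.945, -0.8025)  len=0.4425
  (v3,v7,v2) [++-] → (-1.3275, 0.945, -0.8025)–(-1.77, 0.945, -0.8025)  len=0.4425
  (v2,v7,v6) [-+-] → (-1.3275, 0.945, -0.8025)–(1.77, 0.945, -0.8025)  len=3.0975
  (v6,v5,v4) [-+-] → (1.77, 0.70875, -0.8025)–(1.77, -0.945, -0.8025)  len=1.6537
  (v7,v5,v6) [++-] → (1.77, 0.70875, -0.8025)–(1.77, 0.945, -0.8025)  len=0.2363

Chained into 1 loop(s):
  loop 1: 8 segments, perimeter = 10.8600
Total perimeter = 10.860

loops=1 perimeter=10.860


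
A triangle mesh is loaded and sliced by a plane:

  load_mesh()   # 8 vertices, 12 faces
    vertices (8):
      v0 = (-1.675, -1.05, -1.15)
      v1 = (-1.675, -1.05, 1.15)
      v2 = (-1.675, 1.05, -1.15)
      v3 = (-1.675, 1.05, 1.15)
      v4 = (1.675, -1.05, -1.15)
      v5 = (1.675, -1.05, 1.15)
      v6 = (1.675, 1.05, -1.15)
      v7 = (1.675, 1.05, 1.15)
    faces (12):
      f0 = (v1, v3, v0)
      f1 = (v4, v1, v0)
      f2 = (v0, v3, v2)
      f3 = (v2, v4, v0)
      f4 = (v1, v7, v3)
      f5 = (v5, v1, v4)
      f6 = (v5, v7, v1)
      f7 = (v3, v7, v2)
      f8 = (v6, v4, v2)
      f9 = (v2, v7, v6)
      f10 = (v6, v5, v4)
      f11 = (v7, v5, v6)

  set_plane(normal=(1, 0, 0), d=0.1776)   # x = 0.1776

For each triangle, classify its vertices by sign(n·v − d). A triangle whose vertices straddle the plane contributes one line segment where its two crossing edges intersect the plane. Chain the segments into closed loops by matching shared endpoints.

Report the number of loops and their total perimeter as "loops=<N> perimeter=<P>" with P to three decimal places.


Straddling triangles (8 of 12):
  (v4,v1,v0) [+--] → (0.1776, -1.05, -0.121934)–(0.1776, -1.05, -1.15)  len=1.0281
  (v2,v4,v0) [-+-] → (0.1776, -0.111331, -1.15)–(0.1776, -1.05, -1.15)  len=0.9387
  (v1,v7,v3) [-+-] → (0.1776, 0.111331, 1.15)–(0.1776, 1.05, 1.15)  len=0.9387
  (v5,v1,v4) [+-+] → (0.1776, -1.05, 1.15)–(0.1776, -1.05, -0.121934)  len=1.2719
  (v5,v7,v1) [++-] → (0.1776, 0.111331, 1.15)–(0.1776, -1.05, 1.15)  len=1.1613
  (v3,v7,v2) [-+-] → (0.1776, 1.05, 1.15)–(0.1776, 1.05, 0.121934)  len=1.0281
  (v6,v4,v2) [++-] → (0.1776, -0.111331, -1.15)–(0.1776, 1.05, -1.15)  len=1.1613
  (v2,v7,v6) [-++] → (0.1776, 1.05, 0.121934)–(0.1776, 1.05, -1.15)  len=1.2719

Chained into 1 loop(s):
  loop 1: 8 segments, perimeter = 8.8000
Total perimeter = 8.800

loops=1 perimeter=8.800


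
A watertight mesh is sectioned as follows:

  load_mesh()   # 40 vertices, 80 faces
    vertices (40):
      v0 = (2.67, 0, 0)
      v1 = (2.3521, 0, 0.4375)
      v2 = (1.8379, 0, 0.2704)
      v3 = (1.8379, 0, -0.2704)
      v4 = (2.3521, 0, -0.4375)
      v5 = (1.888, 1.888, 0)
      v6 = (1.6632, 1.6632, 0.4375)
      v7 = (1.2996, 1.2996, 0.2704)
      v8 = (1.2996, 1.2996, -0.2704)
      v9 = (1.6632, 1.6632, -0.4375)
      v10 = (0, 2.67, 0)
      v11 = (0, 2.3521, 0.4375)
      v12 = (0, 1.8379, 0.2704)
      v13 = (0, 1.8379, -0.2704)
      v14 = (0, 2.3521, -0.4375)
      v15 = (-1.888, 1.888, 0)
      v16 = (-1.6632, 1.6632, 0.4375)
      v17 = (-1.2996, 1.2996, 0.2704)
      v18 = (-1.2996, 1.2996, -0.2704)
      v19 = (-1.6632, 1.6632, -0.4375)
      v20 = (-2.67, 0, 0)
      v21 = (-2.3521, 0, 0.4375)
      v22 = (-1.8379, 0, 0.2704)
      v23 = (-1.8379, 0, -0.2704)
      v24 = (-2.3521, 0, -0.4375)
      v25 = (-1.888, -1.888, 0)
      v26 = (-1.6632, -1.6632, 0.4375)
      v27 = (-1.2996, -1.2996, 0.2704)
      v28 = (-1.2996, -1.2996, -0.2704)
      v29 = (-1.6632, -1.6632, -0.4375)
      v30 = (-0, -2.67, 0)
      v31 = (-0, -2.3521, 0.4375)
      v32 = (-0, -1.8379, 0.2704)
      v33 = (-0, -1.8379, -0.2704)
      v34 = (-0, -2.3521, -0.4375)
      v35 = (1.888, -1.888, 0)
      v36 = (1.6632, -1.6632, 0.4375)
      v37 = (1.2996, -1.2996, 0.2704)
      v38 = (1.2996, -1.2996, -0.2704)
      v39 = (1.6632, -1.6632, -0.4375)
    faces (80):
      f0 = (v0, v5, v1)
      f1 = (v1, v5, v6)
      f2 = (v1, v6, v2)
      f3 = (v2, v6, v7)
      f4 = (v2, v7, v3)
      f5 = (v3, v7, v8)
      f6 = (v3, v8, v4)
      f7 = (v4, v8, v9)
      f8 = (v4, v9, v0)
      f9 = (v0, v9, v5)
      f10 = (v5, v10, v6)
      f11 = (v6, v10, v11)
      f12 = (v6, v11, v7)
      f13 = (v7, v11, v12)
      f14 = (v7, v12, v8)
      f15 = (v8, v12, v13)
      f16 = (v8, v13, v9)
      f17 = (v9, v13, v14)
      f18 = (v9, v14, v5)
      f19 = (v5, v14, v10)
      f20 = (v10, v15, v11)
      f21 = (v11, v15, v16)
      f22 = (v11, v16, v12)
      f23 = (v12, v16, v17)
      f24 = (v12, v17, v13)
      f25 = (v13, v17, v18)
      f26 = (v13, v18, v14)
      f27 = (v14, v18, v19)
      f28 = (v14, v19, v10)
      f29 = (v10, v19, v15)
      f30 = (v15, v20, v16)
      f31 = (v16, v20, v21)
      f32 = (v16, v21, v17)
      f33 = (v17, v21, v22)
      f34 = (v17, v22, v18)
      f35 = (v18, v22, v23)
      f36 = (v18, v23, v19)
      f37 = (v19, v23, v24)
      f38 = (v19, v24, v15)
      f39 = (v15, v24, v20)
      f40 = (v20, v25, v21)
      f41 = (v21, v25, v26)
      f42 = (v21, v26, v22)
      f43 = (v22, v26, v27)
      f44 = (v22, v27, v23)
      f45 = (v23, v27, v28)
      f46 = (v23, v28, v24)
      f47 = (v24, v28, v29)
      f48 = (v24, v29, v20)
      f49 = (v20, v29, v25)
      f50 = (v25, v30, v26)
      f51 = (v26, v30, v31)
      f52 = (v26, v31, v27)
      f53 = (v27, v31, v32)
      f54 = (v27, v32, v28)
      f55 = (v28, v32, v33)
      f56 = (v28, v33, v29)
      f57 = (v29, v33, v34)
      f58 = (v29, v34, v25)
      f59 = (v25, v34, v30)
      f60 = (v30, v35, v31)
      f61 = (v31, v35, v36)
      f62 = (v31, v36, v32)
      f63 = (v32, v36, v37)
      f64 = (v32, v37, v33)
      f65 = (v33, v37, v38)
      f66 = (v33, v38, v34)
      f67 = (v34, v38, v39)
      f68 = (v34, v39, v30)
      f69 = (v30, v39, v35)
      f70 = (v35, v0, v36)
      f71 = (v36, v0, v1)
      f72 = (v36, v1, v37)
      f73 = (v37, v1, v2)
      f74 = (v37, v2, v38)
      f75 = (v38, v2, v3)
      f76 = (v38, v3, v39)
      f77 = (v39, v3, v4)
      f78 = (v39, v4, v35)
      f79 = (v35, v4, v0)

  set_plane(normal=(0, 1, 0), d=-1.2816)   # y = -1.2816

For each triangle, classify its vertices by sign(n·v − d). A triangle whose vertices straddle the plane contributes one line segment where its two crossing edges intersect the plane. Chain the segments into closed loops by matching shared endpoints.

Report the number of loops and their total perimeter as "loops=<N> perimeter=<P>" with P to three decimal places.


loops=2 perimeter=5.408

Straddling triangles (20 of 80):
  (v20,v25,v21) [+-+] → (-2.13917, -1.2816, 0)–(-2.03706, -1.2816, 0.140519)  len=0.1737
  (v21,v25,v26) [+--] → (-2.03706, -1.2816, 0.140519)–(-1.82126, -1.2816, 0.4375)  len=0.3671
  (v21,v26,v22) [+-+] → (-1.82126, -1.2816, 0.4375)–(-1.70328, -1.2816, 0.399161)  len=0.1240
  (v22,v26,v27) [+--] → (-1.70328, -1.2816, 0.399161)–(-1.30706, -1.2816, 0.2704)  len=0.4166
  (v22,v27,v23) [+-+] → (-1.30706, -1.2816, 0.2704)–(-1.30706, -1.2816, 0.26291)  len=0.0075
  (v23,v27,v28) [+--] → (-1.30706, -1.2816, 0.26291)–(-1.30706, -1.2816, -0.2704)  len=0.5333
  (v23,v28,v24) [+-+] → (-1.30706, -1.2816, -0.2704)–(-1.31418, -1.2816, -0.272714)  len=0.0075
  (v24,v28,v29) [+--] → (-1.31418, -1.2816, -0.272714)–(-1.82126, -1.2816, -0.4375)  len=0.5332
  (v24,v29,v20) [+-+] → (-1.82126, -1.2816, -0.4375)–(-1.8942, -1.2816, -0.337121)  len=0.1241
  (v20,v29,v25) [+--] → (-1.8942, -1.2816, -0.337121)–(-2.13917, -1.2816, 0)  len=0.4167
  (v35,v0,v36) [-+-] → (2.13917, -1.2816, 0)–(1.8942, -1.2816, 0.337121)  len=0.4167
  (v36,v0,v1) [-++] → (1.8942, -1.2816, 0.337121)–(1.82126, -1.2816, 0.4375)  len=0.1241
  (v36,v1,v37) [-+-] → (1.82126, -1.2816, 0.4375)–(1.31418, -1.2816, 0.272714)  len=0.5332
  (v37,v1,v2) [-++] → (1.31418, -1.2816, 0.272714)–(1.30706, -1.2816, 0.2704)  len=0.0075
  (v37,v2,v38) [-+-] → (1.30706, -1.2816, 0.2704)–(1.30706, -1.2816, -0.26291)  len=0.5333
  (v38,v2,v3) [-++] → (1.30706, -1.2816, -0.26291)–(1.30706, -1.2816, -0.2704)  len=0.0075
  (v38,v3,v39) [-+-] → (1.30706, -1.2816, -0.2704)–(1.70328, -1.2816, -0.399161)  len=0.4166
  (v39,v3,v4) [-++] → (1.70328, -1.2816, -0.399161)–(1.82126, -1.2816, -0.4375)  len=0.1240
  (v39,v4,v35) [-+-] → (1.82126, -1.2816, -0.4375)–(2.03706, -1.2816, -0.140519)  len=0.3671
  (v35,v4,v0) [-++] → (2.03706, -1.2816, -0.140519)–(2.13917, -1.2816, 0)  len=0.1737

Chained into 2 loop(s):
  loop 1: 10 segments, perimeter = 2.7038
  loop 2: 10 segments, perimeter = 2.7038
Total perimeter = 5.408


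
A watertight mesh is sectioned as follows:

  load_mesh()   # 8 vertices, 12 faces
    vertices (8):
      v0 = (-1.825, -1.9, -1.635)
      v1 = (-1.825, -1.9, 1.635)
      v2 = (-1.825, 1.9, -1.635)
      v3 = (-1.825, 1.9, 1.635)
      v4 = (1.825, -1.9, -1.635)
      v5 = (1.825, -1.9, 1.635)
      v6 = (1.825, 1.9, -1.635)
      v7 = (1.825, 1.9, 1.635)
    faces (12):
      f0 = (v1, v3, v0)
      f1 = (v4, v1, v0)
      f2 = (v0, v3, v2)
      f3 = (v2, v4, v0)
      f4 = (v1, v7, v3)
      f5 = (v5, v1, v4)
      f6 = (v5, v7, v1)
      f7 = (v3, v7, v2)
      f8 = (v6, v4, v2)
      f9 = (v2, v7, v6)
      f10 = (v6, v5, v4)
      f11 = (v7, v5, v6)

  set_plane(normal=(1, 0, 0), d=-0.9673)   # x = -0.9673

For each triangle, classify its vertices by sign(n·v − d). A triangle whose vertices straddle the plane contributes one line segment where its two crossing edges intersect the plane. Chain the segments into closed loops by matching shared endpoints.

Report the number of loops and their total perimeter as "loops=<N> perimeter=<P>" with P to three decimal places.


Straddling triangles (8 of 12):
  (v4,v1,v0) [+--] → (-0.9673, -1.9, 0.866595)–(-0.9673, -1.9, -1.635)  len=2.5016
  (v2,v4,v0) [-+-] → (-0.9673, 1.00705, -1.635)–(-0.9673, -1.9, -1.635)  len=2.9071
  (v1,v7,v3) [-+-] → (-0.9673, -1.00705, 1.635)–(-0.9673, 1.9, 1.635)  len=2.9071
  (v5,v1,v4) [+-+] → (-0.9673, -1.9, 1.635)–(-0.9673, -1.9, 0.866595)  len=0.7684
  (v5,v7,v1) [++-] → (-0.9673, -1.00705, 1.635)–(-0.9673, -1.9, 1.635)  len=0.8929
  (v3,v7,v2) [-+-] → (-0.9673, 1.9, 1.635)–(-0.9673, 1.9, -0.866595)  len=2.5016
  (v6,v4,v2) [++-] → (-0.9673, 1.00705, -1.635)–(-0.9673, 1.9, -1.635)  len=0.8929
  (v2,v7,v6) [-++] → (-0.9673, 1.9, -0.866595)–(-0.9673, 1.9, -1.635)  len=0.7684

Chained into 1 loop(s):
  loop 1: 8 segments, perimeter = 14.1400
Total perimeter = 14.140

loops=1 perimeter=14.140


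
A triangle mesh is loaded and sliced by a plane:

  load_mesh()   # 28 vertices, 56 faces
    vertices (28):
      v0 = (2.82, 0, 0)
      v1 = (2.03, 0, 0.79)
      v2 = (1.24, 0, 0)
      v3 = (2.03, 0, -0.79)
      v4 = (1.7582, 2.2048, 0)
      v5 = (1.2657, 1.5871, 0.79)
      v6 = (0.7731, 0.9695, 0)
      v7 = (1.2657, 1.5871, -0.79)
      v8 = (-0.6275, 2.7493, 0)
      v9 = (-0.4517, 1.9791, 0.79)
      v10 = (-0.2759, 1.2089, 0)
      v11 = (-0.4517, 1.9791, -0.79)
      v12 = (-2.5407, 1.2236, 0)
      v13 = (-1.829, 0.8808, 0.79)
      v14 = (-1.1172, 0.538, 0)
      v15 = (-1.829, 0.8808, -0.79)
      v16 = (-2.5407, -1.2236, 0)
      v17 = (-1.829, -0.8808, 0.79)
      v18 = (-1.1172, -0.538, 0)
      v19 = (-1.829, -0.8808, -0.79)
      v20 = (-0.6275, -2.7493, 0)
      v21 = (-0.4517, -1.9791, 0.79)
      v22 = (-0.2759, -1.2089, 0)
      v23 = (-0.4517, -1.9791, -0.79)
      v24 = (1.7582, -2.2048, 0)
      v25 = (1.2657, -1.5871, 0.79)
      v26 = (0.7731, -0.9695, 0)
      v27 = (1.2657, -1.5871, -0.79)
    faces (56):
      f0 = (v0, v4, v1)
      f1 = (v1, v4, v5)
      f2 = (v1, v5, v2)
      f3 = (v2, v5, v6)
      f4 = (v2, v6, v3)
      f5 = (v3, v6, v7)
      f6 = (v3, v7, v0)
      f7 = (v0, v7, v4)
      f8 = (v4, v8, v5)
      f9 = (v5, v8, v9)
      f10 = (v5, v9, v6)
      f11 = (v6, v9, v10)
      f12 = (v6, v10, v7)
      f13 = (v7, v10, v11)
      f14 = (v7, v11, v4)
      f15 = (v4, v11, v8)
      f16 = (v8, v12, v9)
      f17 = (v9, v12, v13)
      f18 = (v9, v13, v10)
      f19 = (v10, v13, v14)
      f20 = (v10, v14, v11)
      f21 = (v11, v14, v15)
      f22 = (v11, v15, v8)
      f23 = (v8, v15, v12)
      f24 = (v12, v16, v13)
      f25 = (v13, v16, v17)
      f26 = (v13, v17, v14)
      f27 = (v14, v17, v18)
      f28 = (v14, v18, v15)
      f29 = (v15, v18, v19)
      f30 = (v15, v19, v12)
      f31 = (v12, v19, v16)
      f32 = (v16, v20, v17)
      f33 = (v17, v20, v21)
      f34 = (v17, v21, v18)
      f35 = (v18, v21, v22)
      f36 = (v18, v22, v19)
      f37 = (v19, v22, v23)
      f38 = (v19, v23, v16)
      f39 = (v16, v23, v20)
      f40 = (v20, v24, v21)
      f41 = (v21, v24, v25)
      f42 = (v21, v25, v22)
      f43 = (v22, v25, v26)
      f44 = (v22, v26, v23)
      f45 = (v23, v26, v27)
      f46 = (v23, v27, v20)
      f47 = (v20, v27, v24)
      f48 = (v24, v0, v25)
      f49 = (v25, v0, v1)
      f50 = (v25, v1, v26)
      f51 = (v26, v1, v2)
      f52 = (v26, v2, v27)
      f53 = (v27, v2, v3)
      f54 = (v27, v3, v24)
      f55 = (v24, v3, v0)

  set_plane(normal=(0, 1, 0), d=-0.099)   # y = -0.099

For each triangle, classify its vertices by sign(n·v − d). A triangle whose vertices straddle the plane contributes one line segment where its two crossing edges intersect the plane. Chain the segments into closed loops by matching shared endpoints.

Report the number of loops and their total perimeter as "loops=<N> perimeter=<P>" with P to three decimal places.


Straddling triangles (16 of 56):
  (v12,v16,v13) [+-+] → (-2.5407, -0.099, 0)–(-2.16036, -0.099, 0.422179)  len=0.5682
  (v13,v16,v17) [+--] → (-2.16036, -0.099, 0.422179)–(-1.829, -0.099, 0.79)  len=0.4951
  (v13,v17,v14) [+-+] → (-1.829, -0.099, 0.79)–(-1.43678, -0.099, 0.354687)  len=0.5859
  (v14,v17,v18) [+--] → (-1.43678, -0.099, 0.354687)–(-1.1172, -0.099, 0)  len=0.4774
  (v14,v18,v15) [+-+] → (-1.1172, -0.099, 0)–(-1.33744, -0.099, -0.244439)  len=0.3290
  (v15,v18,v19) [+--] → (-1.33744, -0.099, -0.244439)–(-1.829, -0.099, -0.79)  len=0.7343
  (v15,v19,v12) [+-+] → (-1.829, -0.099, -0.79)–(-2.0934, -0.099, -0.496509)  len=0.3950
  (v12,v19,v16) [+--] → (-2.0934, -0.099, -0.496509)–(-2.5407, -0.099, 0)  len=0.6683
  (v24,v0,v25) [-+-] → (2.77232, -0.099, 0)–(2.72305, -0.099, 0.0492786)  len=0.0697
  (v25,v0,v1) [-++] → (2.72305, -0.099, 0.0492786)–(1.98232, -0.099, 0.79)  len=1.0475
  (v25,v1,v26) [-+-] → (1.98232, -0.099, 0.79)–(1.90165, -0.099, 0.70933)  len=0.1141
  (v26,v1,v2) [-++] → (1.90165, -0.099, 0.70933)–(1.19232, -0.099, 0)  len=1.0031
  (v26,v2,v27) [-+-] → (1.19232, -0.099, 0)–(1.2416, -0.099, -0.0492786)  len=0.0697
  (v27,v2,v3) [-++] → (1.2416, -0.099, -0.0492786)–(1.98232, -0.099, -0.79)  len=1.0475
  (v27,v3,v24) [-+-] → (1.98232, -0.099, -0.79)–(2.0178, -0.099, -0.754527)  len=0.0502
  (v24,v3,v0) [-++] → (2.0178, -0.099, -0.754527)–(2.77232, -0.099, 0)  len=1.0671

Chained into 2 loop(s):
  loop 1: 8 segments, perimeter = 4.2534
  loop 2: 8 segments, perimeter = 4.4689
Total perimeter = 8.722

loops=2 perimeter=8.722


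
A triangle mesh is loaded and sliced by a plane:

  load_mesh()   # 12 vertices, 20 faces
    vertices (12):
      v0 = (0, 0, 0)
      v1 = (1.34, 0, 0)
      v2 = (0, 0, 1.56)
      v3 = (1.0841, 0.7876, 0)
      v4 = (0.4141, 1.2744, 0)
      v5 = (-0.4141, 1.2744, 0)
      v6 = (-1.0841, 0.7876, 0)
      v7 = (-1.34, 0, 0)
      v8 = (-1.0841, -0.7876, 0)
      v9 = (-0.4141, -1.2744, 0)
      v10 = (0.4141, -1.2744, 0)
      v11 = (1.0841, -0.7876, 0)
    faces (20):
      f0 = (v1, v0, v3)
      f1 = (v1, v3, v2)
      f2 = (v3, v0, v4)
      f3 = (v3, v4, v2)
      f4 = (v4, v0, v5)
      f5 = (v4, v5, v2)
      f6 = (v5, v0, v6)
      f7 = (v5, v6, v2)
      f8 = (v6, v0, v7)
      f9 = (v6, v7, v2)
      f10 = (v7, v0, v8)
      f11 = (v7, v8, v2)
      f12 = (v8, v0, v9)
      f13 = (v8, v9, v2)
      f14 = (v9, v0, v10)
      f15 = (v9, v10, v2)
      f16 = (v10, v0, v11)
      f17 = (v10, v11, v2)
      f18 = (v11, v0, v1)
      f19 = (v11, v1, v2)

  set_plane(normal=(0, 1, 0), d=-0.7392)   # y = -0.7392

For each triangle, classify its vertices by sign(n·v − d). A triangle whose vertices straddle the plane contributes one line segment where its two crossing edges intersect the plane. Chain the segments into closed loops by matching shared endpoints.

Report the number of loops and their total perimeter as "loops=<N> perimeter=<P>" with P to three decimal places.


Straddling triangles (10 of 20):
  (v7,v0,v8) [++-] → (-1.01748, -0.7392, 0)–(-1.09983, -0.7392, 0)  len=0.0823
  (v7,v8,v2) [+-+] → (-1.09983, -0.7392, 0)–(-1.01748, -0.7392, 0.0958659)  len=0.1264
  (v8,v0,v9) [-+-] → (-1.01748, -0.7392, 0)–(-0.240194, -0.7392, 0)  len=0.7773
  (v8,v9,v2) [--+] → (-0.240194, -0.7392, 0.655141)–(-1.01748, -0.7392, 0.0958659)  len=0.9576
  (v9,v0,v10) [-+-] → (-0.240194, -0.7392, 0)–(0.240194, -0.7392, 0)  len=0.4804
  (v9,v10,v2) [--+] → (0.240194, -0.7392, 0.655141)–(-0.240194, -0.7392, 0.655141)  len=0.4804
  (v10,v0,v11) [-+-] → (0.240194, -0.7392, 0)–(1.01748, -0.7392, 0)  len=0.7773
  (v10,v11,v2) [--+] → (1.01748, -0.7392, 0.0958659)–(0.240194, -0.7392, 0.655141)  len=0.9576
  (v11,v0,v1) [-++] → (1.01748, -0.7392, 0)–(1.09983, -0.7392, 0)  len=0.0823
  (v11,v1,v2) [-++] → (1.09983, -0.7392, 0)–(1.01748, -0.7392, 0.0958659)  len=0.1264

Chained into 1 loop(s):
  loop 1: 10 segments, perimeter = 4.8480
Total perimeter = 4.848

loops=1 perimeter=4.848


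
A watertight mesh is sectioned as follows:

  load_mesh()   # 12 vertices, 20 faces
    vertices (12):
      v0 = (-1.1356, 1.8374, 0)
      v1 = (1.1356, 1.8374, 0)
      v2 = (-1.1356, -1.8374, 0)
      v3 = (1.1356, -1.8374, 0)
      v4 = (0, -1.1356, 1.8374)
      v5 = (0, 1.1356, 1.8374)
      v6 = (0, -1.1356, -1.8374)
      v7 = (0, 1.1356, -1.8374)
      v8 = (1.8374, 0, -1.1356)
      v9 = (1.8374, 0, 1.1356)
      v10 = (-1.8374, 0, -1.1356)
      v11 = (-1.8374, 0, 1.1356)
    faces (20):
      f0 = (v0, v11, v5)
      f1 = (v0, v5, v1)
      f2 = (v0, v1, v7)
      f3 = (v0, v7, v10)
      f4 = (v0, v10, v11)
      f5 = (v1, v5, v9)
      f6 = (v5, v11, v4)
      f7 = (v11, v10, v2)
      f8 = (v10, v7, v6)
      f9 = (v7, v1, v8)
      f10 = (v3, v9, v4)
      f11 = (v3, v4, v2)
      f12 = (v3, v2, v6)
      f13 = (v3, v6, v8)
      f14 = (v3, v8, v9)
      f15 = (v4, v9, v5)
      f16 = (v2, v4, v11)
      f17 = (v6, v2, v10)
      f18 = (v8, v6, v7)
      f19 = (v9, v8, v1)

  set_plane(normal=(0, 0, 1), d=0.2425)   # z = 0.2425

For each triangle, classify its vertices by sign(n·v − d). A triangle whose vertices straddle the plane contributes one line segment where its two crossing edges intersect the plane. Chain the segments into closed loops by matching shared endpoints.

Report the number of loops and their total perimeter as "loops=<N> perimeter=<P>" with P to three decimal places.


Straddling triangles (10 of 20):
  (v0,v11,v5) [-++] → (-1.28546, 1.44504, 0.2425)–(-0.985724, 1.74478, 0.2425)  len=0.4239
  (v0,v5,v1) [-+-] → (-0.985724, 1.74478, 0.2425)–(0.985724, 1.74478, 0.2425)  len=1.9714
  (v0,v10,v11) [--+] → (-1.8374, 0, 0.2425)–(-1.28546, 1.44504, 0.2425)  len=1.5469
  (v1,v5,v9) [-++] → (0.985724, 1.74478, 0.2425)–(1.28546, 1.44504, 0.2425)  len=0.4239
  (v11,v10,v2) [+--] → (-1.8374, 0, 0.2425)–(-1.28546, -1.44504, 0.2425)  len=1.5469
  (v3,v9,v4) [-++] → (1.28546, -1.44504, 0.2425)–(0.985724, -1.74478, 0.2425)  len=0.4239
  (v3,v4,v2) [-+-] → (0.985724, -1.74478, 0.2425)–(-0.985724, -1.74478, 0.2425)  len=1.9714
  (v3,v8,v9) [--+] → (1.8374, 0, 0.2425)–(1.28546, -1.44504, 0.2425)  len=1.5469
  (v2,v4,v11) [-++] → (-0.985724, -1.74478, 0.2425)–(-1.28546, -1.44504, 0.2425)  len=0.4239
  (v9,v8,v1) [+--] → (1.8374, 0, 0.2425)–(1.28546, 1.44504, 0.2425)  len=1.5469

Chained into 1 loop(s):
  loop 1: 10 segments, perimeter = 11.8259
Total perimeter = 11.826

loops=1 perimeter=11.826


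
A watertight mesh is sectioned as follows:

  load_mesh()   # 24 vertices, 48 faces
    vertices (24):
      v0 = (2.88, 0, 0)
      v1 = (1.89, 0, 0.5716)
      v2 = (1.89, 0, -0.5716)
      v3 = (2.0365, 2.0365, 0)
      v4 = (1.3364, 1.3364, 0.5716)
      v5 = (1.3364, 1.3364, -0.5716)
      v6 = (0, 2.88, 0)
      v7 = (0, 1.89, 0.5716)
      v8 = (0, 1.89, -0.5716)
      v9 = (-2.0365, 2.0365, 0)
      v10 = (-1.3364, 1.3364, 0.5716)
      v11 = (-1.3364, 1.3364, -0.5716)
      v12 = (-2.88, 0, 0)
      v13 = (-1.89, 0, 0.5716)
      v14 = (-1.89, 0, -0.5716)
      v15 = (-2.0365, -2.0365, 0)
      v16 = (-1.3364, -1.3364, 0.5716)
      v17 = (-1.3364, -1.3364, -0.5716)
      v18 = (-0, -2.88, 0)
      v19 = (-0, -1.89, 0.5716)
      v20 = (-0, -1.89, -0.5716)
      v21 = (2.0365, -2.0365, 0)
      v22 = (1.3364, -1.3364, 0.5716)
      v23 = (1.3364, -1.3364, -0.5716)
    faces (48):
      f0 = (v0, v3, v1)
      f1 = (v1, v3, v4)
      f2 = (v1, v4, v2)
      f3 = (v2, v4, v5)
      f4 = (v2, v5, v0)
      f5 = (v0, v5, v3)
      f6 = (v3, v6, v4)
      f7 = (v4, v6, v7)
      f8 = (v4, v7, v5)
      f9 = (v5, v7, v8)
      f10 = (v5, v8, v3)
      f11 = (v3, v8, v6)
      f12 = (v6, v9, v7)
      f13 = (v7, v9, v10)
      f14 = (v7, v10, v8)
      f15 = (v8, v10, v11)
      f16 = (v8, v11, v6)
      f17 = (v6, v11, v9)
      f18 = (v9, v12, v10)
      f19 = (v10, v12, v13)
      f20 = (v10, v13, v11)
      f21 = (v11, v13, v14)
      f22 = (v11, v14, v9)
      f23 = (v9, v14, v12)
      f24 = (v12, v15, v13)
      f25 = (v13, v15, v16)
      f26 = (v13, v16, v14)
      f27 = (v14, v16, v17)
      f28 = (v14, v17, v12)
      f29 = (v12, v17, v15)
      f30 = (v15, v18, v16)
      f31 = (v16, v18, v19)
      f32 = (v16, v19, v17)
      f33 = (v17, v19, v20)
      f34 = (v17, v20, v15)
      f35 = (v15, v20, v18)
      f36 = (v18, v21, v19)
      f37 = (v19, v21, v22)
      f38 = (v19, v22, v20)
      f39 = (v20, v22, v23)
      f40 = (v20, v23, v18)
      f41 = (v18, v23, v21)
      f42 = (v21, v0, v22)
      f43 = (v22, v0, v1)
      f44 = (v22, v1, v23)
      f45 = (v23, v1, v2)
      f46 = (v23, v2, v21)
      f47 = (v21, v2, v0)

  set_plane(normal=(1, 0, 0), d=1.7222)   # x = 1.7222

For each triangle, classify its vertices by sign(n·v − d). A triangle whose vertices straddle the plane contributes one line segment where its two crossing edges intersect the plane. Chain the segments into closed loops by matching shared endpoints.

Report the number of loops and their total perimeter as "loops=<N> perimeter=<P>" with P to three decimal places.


Straddling triangles (16 of 48):
  (v1,v3,v4) [++-] → (1.7222, 1.7222, 0.256612)–(1.7222, 0.405072, 0.5716)  len=1.3543
  (v1,v4,v2) [+-+] → (1.7222, 0.405072, 0.5716)–(1.7222, 0.405072, -0.225088)  len=0.7967
  (v2,v4,v5) [+--] → (1.7222, 0.405072, -0.225088)–(1.7222, 0.405072, -0.5716)  len=0.3465
  (v2,v5,v0) [+-+] → (1.7222, 0.405072, -0.5716)–(1.7222, 1.00239, -0.428737)  len=0.6142
  (v0,v5,v3) [+-+] → (1.7222, 1.00239, -0.428737)–(1.7222, 1.7222, -0.256612)  len=0.7401
  (v3,v6,v4) [+--] → (1.7222, 2.16668, 0)–(1.7222, 1.7222, 0.256612)  len=0.5132
  (v5,v8,v3) [--+] → (1.7222, 2.01389, -0.088217)–(1.7222, 1.7222, -0.256612)  len=0.3368
  (v3,v8,v6) [+--] → (1.7222, 2.01389, -0.088217)–(1.7222, 2.16668, 0)  len=0.1764
  (v18,v21,v19) [-+-] → (1.7222, -2.16668, 0)–(1.7222, -2.01389, 0.088217)  len=0.1764
  (v19,v21,v22) [-+-] → (1.7222, -2.01389, 0.088217)–(1.7222, -1.7222, 0.256612)  len=0.3368
  (v18,v23,v21) [--+] → (1.7222, -1.7222, -0.256612)–(1.7222, -2.16668, 0)  len=0.5132
  (v21,v0,v22) [++-] → (1.7222, -1.00239, 0.428737)–(1.7222, -1.7222, 0.256612)  len=0.7401
  (v22,v0,v1) [-++] → (1.7222, -1.00239, 0.428737)–(1.7222, -0.405072, 0.5716)  len=0.6142
  (v22,v1,v23) [-+-] → (1.7222, -0.405072, 0.5716)–(1.7222, -0.405072, 0.225088)  len=0.3465
  (v23,v1,v2) [-++] → (1.7222, -0.405072, 0.225088)–(1.7222, -0.405072, -0.5716)  len=0.7967
  (v23,v2,v21) [-++] → (1.7222, -0.405072, -0.5716)–(1.7222, -1.7222, -0.256612)  len=1.3543

Chained into 2 loop(s):
  loop 1: 8 segments, perimeter = 4.8782
  loop 2: 8 segments, perimeter = 4.8782
Total perimeter = 9.756

loops=2 perimeter=9.756


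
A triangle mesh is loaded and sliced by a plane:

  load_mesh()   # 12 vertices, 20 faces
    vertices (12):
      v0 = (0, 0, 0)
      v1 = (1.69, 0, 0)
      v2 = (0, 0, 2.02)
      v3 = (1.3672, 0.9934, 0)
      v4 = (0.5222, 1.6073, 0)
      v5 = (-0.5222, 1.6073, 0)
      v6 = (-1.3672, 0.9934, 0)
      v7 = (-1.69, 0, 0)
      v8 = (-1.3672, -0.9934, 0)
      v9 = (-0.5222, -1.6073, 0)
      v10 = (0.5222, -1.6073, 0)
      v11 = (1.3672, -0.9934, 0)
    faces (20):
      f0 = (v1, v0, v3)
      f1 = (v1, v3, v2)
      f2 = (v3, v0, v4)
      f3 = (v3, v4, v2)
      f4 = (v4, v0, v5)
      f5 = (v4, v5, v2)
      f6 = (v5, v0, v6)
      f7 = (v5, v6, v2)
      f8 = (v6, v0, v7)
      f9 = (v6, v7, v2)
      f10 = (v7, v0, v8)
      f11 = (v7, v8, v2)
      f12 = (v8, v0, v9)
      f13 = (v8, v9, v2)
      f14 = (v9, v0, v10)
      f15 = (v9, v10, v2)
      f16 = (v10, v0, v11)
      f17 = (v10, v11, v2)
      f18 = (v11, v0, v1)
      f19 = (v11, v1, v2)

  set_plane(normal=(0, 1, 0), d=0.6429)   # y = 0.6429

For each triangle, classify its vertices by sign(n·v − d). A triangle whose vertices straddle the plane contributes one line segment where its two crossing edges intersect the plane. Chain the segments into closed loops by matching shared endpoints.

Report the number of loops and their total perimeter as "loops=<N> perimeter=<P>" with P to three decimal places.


Straddling triangles (10 of 20):
  (v1,v0,v3) [--+] → (0.884813, 0.6429, 0)–(1.48109, 0.6429, 0)  len=0.5963
  (v1,v3,v2) [-+-] → (1.48109, 0.6429, 0)–(0.884813, 0.6429, 0.712714)  len=0.9293
  (v3,v0,v4) [+-+] → (0.884813, 0.6429, 0)–(0.208874, 0.6429, 0)  len=0.6759
  (v3,v4,v2) [++-] → (0.208874, 0.6429, 1.21203)–(0.884813, 0.6429, 0.712714)  len=0.8404
  (v4,v0,v5) [+-+] → (0.208874, 0.6429, 0)–(-0.208874, 0.6429, 0)  len=0.4177
  (v4,v5,v2) [++-] → (-0.208874, 0.6429, 1.21203)–(0.208874, 0.6429, 1.21203)  len=0.4177
  (v5,v0,v6) [+-+] → (-0.208874, 0.6429, 0)–(-0.884813, 0.6429, 0)  len=0.6759
  (v5,v6,v2) [++-] → (-0.884813, 0.6429, 0.712714)–(-0.208874, 0.6429, 1.21203)  len=0.8404
  (v6,v0,v7) [+--] → (-0.884813, 0.6429, 0)–(-1.48109, 0.6429, 0)  len=0.5963
  (v6,v7,v2) [+--] → (-1.48109, 0.6429, 0)–(-0.884813, 0.6429, 0.712714)  len=0.9293

Chained into 1 loop(s):
  loop 1: 10 segments, perimeter = 6.9192
Total perimeter = 6.919

loops=1 perimeter=6.919


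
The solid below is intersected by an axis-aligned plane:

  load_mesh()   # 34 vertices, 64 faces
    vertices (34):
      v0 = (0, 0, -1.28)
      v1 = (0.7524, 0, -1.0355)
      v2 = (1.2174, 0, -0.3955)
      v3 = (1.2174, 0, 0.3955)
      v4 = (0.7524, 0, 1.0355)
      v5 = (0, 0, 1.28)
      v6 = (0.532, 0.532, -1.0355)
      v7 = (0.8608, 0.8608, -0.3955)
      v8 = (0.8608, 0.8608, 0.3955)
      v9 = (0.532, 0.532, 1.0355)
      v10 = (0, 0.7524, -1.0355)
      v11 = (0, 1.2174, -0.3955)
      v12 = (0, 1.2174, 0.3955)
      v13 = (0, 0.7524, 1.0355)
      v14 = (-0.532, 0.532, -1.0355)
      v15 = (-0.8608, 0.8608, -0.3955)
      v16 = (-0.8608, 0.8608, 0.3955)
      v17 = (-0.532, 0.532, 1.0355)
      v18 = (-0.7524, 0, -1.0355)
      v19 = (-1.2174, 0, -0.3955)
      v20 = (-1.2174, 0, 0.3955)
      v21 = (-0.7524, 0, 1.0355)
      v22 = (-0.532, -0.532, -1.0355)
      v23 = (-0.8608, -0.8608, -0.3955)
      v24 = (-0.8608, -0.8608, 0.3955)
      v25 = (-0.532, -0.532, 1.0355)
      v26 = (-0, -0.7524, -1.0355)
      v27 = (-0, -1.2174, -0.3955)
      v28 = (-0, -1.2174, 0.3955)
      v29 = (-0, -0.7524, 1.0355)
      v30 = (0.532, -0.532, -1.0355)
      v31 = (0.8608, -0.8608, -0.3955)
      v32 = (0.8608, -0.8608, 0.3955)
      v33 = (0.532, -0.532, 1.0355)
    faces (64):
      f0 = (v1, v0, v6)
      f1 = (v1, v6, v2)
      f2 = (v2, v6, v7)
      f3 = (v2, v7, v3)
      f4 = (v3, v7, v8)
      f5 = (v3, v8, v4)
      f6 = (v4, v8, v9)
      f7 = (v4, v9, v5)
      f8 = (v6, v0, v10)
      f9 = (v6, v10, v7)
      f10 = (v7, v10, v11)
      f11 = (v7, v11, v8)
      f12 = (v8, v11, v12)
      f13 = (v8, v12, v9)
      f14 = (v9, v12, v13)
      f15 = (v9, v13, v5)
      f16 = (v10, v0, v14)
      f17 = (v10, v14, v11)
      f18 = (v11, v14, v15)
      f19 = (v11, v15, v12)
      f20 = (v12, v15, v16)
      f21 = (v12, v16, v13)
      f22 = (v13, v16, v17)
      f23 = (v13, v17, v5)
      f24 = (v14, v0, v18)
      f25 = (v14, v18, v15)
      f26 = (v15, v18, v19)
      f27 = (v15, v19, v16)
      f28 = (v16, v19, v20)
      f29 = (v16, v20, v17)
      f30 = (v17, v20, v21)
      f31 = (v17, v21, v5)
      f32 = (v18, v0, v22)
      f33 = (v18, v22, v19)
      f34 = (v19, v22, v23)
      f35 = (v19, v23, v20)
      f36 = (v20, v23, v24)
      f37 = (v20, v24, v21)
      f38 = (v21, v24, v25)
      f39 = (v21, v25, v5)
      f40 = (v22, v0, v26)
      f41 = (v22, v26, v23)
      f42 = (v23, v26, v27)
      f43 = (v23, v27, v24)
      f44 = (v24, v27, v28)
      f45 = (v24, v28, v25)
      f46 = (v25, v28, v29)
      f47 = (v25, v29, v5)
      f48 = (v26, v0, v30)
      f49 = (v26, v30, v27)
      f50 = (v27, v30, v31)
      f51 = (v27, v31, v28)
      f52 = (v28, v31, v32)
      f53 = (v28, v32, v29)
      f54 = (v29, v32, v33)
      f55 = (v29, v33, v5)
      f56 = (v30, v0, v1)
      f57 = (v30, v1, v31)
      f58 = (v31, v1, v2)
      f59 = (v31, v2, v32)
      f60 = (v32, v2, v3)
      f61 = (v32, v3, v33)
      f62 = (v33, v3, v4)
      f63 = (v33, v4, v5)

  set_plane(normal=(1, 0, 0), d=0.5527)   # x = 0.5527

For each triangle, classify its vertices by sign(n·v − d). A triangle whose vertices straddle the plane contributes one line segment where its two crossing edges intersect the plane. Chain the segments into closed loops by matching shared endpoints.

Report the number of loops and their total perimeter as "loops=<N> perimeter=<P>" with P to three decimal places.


Straddling triangles (20 of 64):
  (v1,v0,v6) [+--] → (0.5527, 0, -1.10039)–(0.5527, 0.482034, -1.0355)  len=0.4864
  (v1,v6,v2) [+-+] → (0.5527, 0.482034, -1.0355)–(0.5527, 0.515933, -1.01617)  len=0.0390
  (v2,v6,v7) [+-+] → (0.5527, 0.515933, -1.01617)–(0.5527, 0.5527, -0.995208)  len=0.0423
  (v4,v8,v9) [++-] → (0.5527, 0.5527, 0.995208)–(0.5527, 0.482034, 1.0355)  len=0.0813
  (v4,v9,v5) [+--] → (0.5527, 0.482034, 1.0355)–(0.5527, 0, 1.10039)  len=0.4864
  (v6,v10,v7) [--+] → (0.5527, 0.822001, -0.624571)–(0.5527, 0.5527, -0.995208)  len=0.4581
  (v7,v10,v11) [+--] → (0.5527, 0.822001, -0.624571)–(0.5527, 0.988435, -0.3955)  len=0.2831
  (v7,v11,v8) [+-+] → (0.5527, 0.988435, -0.3955)–(0.5527, 0.988435, 0.112383)  len=0.5079
  (v8,v11,v12) [+--] → (0.5527, 0.988435, 0.112383)–(0.5527, 0.988435, 0.3955)  len=0.2831
  (v8,v12,v9) [+--] → (0.5527, 0.988435, 0.3955)–(0.5527, 0.5527, 0.995208)  len=0.7413
  (v27,v30,v31) [--+] → (0.5527, -0.5527, -0.995208)–(0.5527, -0.988435, -0.3955)  len=0.7413
  (v27,v31,v28) [-+-] → (0.5527, -0.988435, -0.3955)–(0.5527, -0.988435, -0.112383)  len=0.2831
  (v28,v31,v32) [-++] → (0.5527, -0.988435, -0.112383)–(0.5527, -0.988435, 0.3955)  len=0.5079
  (v28,v32,v29) [-+-] → (0.5527, -0.988435, 0.3955)–(0.5527, -0.822001, 0.624571)  len=0.2831
  (v29,v32,v33) [-+-] → (0.5527, -0.822001, 0.624571)–(0.5527, -0.5527, 0.995208)  len=0.4581
  (v30,v0,v1) [--+] → (0.5527, 0, -1.10039)–(0.5527, -0.482034, -1.0355)  len=0.4864
  (v30,v1,v31) [-++] → (0.5527, -0.482034, -1.0355)–(0.5527, -0.5527, -0.995208)  len=0.0813
  (v32,v3,v33) [++-] → (0.5527, -0.515933, 1.01617)–(0.5527, -0.5527, 0.995208)  len=0.0423
  (v33,v3,v4) [-++] → (0.5527, -0.515933, 1.01617)–(0.5527, -0.482034, 1.0355)  len=0.0390
  (v33,v4,v5) [-+-] → (0.5527, -0.482034, 1.0355)–(0.5527, 0, 1.10039)  len=0.4864

Chained into 1 loop(s):
  loop 1: 20 segments, perimeter = 6.8181
Total perimeter = 6.818

loops=1 perimeter=6.818
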